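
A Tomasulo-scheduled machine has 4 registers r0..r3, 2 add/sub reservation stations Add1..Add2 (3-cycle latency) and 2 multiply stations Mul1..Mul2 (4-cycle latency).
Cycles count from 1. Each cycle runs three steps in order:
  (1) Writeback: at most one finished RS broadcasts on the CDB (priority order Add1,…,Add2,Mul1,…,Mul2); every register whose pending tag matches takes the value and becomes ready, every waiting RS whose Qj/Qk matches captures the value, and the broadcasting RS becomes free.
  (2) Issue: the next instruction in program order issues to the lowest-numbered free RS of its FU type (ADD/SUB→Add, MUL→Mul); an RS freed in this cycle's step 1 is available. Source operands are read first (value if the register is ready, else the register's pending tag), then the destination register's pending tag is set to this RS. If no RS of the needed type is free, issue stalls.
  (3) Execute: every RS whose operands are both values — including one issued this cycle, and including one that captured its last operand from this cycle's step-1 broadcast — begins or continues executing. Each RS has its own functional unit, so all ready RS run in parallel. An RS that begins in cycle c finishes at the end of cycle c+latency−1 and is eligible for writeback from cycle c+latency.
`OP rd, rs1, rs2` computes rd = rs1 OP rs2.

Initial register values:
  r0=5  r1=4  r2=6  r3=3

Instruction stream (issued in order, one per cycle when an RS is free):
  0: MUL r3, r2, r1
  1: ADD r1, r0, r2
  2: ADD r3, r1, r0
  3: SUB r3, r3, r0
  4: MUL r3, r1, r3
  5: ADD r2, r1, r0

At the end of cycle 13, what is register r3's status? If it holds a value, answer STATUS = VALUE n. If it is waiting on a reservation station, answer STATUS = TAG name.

STATUS = TAG Mul1

c1: issue MUL r3<-Mul1 | r0:5,r1:4,r2:6,r3:Mul1
c2: issue ADD r1<-Add1 | r0:5,r1:Add1,r2:6,r3:Mul1
c3: issue ADD r3<-Add2 | r0:5,r1:Add1,r2:6,r3:Add2
c4: stall | r0:5,r1:Add1,r2:6,r3:Add2
c5: CDB Add1=11; issue SUB r3<-Add1 | r0:5,r1:11,r2:6,r3:Add1
c6: CDB Mul1=24; issue MUL r3<-Mul1 | r0:5,r1:11,r2:6,r3:Mul1
c7: stall | r0:5,r1:11,r2:6,r3:Mul1
c8: CDB Add2=16; issue ADD r2<-Add2 | r0:5,r1:11,r2:Add2,r3:Mul1
c9: - | r0:5,r1:11,r2:Add2,r3:Mul1
c10: - | r0:5,r1:11,r2:Add2,r3:Mul1
c11: CDB Add1=11 | r0:5,r1:11,r2:Add2,r3:Mul1
c12: CDB Add2=16 | r0:5,r1:11,r2:16,r3:Mul1
c13: - | r0:5,r1:11,r2:16,r3:Mul1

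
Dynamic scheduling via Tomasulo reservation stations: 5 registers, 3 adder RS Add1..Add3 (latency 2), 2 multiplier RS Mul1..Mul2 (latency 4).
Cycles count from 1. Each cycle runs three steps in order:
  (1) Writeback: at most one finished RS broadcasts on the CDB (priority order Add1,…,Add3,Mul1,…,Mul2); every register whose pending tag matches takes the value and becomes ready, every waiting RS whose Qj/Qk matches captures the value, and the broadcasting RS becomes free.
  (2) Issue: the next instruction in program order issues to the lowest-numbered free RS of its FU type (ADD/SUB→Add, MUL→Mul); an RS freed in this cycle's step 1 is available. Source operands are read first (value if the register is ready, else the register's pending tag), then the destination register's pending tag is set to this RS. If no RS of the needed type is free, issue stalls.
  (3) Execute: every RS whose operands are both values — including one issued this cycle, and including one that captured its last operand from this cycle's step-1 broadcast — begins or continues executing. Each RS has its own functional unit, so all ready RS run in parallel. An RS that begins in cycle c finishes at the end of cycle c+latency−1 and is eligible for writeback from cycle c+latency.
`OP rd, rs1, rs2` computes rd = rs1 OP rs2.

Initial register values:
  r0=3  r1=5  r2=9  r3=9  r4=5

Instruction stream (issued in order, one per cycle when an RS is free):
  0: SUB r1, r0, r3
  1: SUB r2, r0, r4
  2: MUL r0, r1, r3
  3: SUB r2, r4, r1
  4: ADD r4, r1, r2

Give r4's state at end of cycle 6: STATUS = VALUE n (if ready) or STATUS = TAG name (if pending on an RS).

STATUS = TAG Add2

  c1: issue SUB r1<-Add1  regs: r0:3,r1:Add1,r2:9,r3:9,r4:5
  c2: issue SUB r2<-Add2  regs: r0:3,r1:Add1,r2:Add2,r3:9,r4:5
  c3: CDB Add1=-6; issue MUL r0<-Mul1  regs: r0:Mul1,r1:-6,r2:Add2,r3:9,r4:5
  c4: CDB Add2=-2; issue SUB r2<-Add1  regs: r0:Mul1,r1:-6,r2:Add1,r3:9,r4:5
  c5: issue ADD r4<-Add2  regs: r0:Mul1,r1:-6,r2:Add1,r3:9,r4:Add2
  c6: CDB Add1=11  regs: r0:Mul1,r1:-6,r2:11,r3:9,r4:Add2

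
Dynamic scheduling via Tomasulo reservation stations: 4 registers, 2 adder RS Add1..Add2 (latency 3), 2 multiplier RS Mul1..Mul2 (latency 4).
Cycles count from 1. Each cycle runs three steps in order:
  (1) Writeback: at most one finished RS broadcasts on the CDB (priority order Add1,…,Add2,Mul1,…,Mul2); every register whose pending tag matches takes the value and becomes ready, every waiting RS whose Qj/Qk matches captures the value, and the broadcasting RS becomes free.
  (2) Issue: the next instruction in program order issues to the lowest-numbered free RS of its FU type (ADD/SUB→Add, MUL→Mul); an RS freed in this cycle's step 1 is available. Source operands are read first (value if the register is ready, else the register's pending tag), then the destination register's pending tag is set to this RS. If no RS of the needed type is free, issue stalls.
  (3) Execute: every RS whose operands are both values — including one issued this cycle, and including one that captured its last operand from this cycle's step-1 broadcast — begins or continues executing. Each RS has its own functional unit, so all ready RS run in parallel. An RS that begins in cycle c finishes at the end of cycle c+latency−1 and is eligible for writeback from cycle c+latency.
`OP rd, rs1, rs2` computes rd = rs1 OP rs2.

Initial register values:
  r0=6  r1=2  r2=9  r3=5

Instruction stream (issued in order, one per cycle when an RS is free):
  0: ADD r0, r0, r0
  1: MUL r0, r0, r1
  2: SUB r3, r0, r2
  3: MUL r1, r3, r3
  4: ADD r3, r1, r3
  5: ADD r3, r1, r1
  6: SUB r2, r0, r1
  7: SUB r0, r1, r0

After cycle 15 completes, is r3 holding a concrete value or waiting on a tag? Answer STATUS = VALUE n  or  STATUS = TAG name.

c1: issue ADD r0<-Add1 | r0:Add1,r1:2,r2:9,r3:5
c2: issue MUL r0<-Mul1 | r0:Mul1,r1:2,r2:9,r3:5
c3: issue SUB r3<-Add2 | r0:Mul1,r1:2,r2:9,r3:Add2
c4: CDB Add1=12; issue MUL r1<-Mul2 | r0:Mul1,r1:Mul2,r2:9,r3:Add2
c5: issue ADD r3<-Add1 | r0:Mul1,r1:Mul2,r2:9,r3:Add1
c6: stall | r0:Mul1,r1:Mul2,r2:9,r3:Add1
c7: stall | r0:Mul1,r1:Mul2,r2:9,r3:Add1
c8: CDB Mul1=24; stall | r0:24,r1:Mul2,r2:9,r3:Add1
c9: stall | r0:24,r1:Mul2,r2:9,r3:Add1
c10: stall | r0:24,r1:Mul2,r2:9,r3:Add1
c11: CDB Add2=15; issue ADD r3<-Add2 | r0:24,r1:Mul2,r2:9,r3:Add2
c12: stall | r0:24,r1:Mul2,r2:9,r3:Add2
c13: stall | r0:24,r1:Mul2,r2:9,r3:Add2
c14: stall | r0:24,r1:Mul2,r2:9,r3:Add2
c15: CDB Mul2=225; stall | r0:24,r1:225,r2:9,r3:Add2

STATUS = TAG Add2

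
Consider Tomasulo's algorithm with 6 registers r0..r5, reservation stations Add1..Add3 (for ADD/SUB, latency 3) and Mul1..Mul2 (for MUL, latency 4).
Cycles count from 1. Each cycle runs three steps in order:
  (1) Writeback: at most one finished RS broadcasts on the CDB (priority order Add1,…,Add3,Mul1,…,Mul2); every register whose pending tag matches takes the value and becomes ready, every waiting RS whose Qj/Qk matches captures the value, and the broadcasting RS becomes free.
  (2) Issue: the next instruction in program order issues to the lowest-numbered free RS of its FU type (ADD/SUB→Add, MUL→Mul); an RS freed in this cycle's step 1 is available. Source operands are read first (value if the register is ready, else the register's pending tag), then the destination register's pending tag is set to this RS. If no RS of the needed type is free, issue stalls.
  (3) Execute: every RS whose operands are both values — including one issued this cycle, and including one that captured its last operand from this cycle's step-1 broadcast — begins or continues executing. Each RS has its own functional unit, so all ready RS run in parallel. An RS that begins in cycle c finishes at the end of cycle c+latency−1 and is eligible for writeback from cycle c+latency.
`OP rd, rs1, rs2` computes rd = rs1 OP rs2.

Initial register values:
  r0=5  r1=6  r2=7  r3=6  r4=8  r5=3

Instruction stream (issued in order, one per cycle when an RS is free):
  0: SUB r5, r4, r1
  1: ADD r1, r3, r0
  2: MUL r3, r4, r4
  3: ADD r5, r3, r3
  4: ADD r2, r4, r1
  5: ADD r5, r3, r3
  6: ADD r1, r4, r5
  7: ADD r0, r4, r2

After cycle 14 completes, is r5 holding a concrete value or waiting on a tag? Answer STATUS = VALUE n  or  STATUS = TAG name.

cycle 1: issue SUB r5<-Add1 // r0:5,r1:6,r2:7,r3:6,r4:8,r5:Add1
cycle 2: issue ADD r1<-Add2 // r0:5,r1:Add2,r2:7,r3:6,r4:8,r5:Add1
cycle 3: issue MUL r3<-Mul1 // r0:5,r1:Add2,r2:7,r3:Mul1,r4:8,r5:Add1
cycle 4: CDB Add1=2; issue ADD r5<-Add1 // r0:5,r1:Add2,r2:7,r3:Mul1,r4:8,r5:Add1
cycle 5: CDB Add2=11; issue ADD r2<-Add2 // r0:5,r1:11,r2:Add2,r3:Mul1,r4:8,r5:Add1
cycle 6: issue ADD r5<-Add3 // r0:5,r1:11,r2:Add2,r3:Mul1,r4:8,r5:Add3
cycle 7: CDB Mul1=64; stall // r0:5,r1:11,r2:Add2,r3:64,r4:8,r5:Add3
cycle 8: CDB Add2=19; issue ADD r1<-Add2 // r0:5,r1:Add2,r2:19,r3:64,r4:8,r5:Add3
cycle 9: stall // r0:5,r1:Add2,r2:19,r3:64,r4:8,r5:Add3
cycle 10: CDB Add1=128; issue ADD r0<-Add1 // r0:Add1,r1:Add2,r2:19,r3:64,r4:8,r5:Add3
cycle 11: CDB Add3=128 // r0:Add1,r1:Add2,r2:19,r3:64,r4:8,r5:128
cycle 12: - // r0:Add1,r1:Add2,r2:19,r3:64,r4:8,r5:128
cycle 13: CDB Add1=27 // r0:27,r1:Add2,r2:19,r3:64,r4:8,r5:128
cycle 14: CDB Add2=136 // r0:27,r1:136,r2:19,r3:64,r4:8,r5:128

STATUS = VALUE 128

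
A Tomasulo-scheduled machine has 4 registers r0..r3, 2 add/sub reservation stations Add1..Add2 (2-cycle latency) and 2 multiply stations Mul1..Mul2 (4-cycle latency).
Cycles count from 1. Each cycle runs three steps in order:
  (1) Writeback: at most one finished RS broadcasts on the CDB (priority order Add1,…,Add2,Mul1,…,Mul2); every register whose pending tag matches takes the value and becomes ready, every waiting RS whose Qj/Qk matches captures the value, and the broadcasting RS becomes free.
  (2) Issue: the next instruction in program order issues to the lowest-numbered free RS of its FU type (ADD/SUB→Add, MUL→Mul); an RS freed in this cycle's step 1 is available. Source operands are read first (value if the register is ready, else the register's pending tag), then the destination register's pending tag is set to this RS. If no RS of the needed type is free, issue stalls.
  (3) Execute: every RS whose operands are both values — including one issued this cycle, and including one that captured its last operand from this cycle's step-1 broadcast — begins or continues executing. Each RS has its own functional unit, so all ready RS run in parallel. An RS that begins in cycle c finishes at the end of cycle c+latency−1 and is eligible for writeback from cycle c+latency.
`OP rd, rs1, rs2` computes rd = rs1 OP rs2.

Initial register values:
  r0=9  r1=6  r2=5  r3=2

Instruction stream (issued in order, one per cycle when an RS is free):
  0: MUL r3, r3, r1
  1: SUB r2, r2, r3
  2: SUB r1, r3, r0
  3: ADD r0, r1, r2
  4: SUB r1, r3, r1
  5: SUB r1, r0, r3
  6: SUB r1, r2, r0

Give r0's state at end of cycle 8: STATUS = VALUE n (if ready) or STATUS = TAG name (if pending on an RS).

STATUS = TAG Add1

  c1: issue MUL r3<-Mul1  regs: r0:9,r1:6,r2:5,r3:Mul1
  c2: issue SUB r2<-Add1  regs: r0:9,r1:6,r2:Add1,r3:Mul1
  c3: issue SUB r1<-Add2  regs: r0:9,r1:Add2,r2:Add1,r3:Mul1
  c4: stall  regs: r0:9,r1:Add2,r2:Add1,r3:Mul1
  c5: CDB Mul1=12; stall  regs: r0:9,r1:Add2,r2:Add1,r3:12
  c6: stall  regs: r0:9,r1:Add2,r2:Add1,r3:12
  c7: CDB Add1=-7; issue ADD r0<-Add1  regs: r0:Add1,r1:Add2,r2:-7,r3:12
  c8: CDB Add2=3; issue SUB r1<-Add2  regs: r0:Add1,r1:Add2,r2:-7,r3:12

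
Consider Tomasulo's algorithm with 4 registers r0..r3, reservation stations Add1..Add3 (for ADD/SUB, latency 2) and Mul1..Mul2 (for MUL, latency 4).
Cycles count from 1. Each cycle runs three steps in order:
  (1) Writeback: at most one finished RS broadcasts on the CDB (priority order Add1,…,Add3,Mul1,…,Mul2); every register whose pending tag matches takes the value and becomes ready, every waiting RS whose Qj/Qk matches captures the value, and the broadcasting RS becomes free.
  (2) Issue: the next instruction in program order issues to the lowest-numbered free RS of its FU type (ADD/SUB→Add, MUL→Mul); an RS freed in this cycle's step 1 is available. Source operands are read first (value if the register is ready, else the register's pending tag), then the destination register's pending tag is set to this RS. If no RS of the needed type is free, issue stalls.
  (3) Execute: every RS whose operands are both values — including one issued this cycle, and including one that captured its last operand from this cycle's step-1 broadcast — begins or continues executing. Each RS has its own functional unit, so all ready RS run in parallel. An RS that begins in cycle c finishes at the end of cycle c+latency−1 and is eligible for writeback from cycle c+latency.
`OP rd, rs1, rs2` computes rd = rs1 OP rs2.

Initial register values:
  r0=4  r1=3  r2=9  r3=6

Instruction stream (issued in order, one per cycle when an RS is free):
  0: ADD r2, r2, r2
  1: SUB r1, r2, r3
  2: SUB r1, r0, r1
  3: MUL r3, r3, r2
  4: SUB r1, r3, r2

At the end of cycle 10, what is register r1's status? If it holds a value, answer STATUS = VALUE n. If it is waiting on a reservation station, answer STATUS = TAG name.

STATUS = VALUE 90

c1: issue ADD r2<-Add1 | r0:4,r1:3,r2:Add1,r3:6
c2: issue SUB r1<-Add2 | r0:4,r1:Add2,r2:Add1,r3:6
c3: CDB Add1=18; issue SUB r1<-Add1 | r0:4,r1:Add1,r2:18,r3:6
c4: issue MUL r3<-Mul1 | r0:4,r1:Add1,r2:18,r3:Mul1
c5: CDB Add2=12; issue SUB r1<-Add2 | r0:4,r1:Add2,r2:18,r3:Mul1
c6: - | r0:4,r1:Add2,r2:18,r3:Mul1
c7: CDB Add1=-8 | r0:4,r1:Add2,r2:18,r3:Mul1
c8: CDB Mul1=108 | r0:4,r1:Add2,r2:18,r3:108
c9: - | r0:4,r1:Add2,r2:18,r3:108
c10: CDB Add2=90 | r0:4,r1:90,r2:18,r3:108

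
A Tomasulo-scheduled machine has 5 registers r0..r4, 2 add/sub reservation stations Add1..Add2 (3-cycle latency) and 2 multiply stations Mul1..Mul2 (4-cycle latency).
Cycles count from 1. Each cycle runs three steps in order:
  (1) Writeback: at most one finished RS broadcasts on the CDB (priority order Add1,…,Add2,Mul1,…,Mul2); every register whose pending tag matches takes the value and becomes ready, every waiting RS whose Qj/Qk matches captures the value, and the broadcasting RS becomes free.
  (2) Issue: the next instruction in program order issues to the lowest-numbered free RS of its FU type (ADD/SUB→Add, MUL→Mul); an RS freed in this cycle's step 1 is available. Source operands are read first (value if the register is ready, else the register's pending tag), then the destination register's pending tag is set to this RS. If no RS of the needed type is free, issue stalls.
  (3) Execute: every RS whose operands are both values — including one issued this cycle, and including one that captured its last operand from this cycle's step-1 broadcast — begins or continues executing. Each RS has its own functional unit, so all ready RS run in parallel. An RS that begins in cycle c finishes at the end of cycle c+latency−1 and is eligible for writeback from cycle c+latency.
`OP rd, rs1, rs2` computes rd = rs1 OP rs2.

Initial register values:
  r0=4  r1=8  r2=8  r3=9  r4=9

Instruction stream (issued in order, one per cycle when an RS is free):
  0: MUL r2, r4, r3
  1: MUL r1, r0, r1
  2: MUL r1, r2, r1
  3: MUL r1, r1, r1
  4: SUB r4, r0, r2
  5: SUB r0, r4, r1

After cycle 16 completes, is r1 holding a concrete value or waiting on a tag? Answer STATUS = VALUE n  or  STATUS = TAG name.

  c1: issue MUL r2<-Mul1  regs: r0:4,r1:8,r2:Mul1,r3:9,r4:9
  c2: issue MUL r1<-Mul2  regs: r0:4,r1:Mul2,r2:Mul1,r3:9,r4:9
  c3: stall  regs: r0:4,r1:Mul2,r2:Mul1,r3:9,r4:9
  c4: stall  regs: r0:4,r1:Mul2,r2:Mul1,r3:9,r4:9
  c5: CDB Mul1=81; issue MUL r1<-Mul1  regs: r0:4,r1:Mul1,r2:81,r3:9,r4:9
  c6: CDB Mul2=32; issue MUL r1<-Mul2  regs: r0:4,r1:Mul2,r2:81,r3:9,r4:9
  c7: issue SUB r4<-Add1  regs: r0:4,r1:Mul2,r2:81,r3:9,r4:Add1
  c8: issue SUB r0<-Add2  regs: r0:Add2,r1:Mul2,r2:81,r3:9,r4:Add1
  c9: -  regs: r0:Add2,r1:Mul2,r2:81,r3:9,r4:Add1
  c10: CDB Add1=-77  regs: r0:Add2,r1:Mul2,r2:81,r3:9,r4:-77
  c11: CDB Mul1=2592  regs: r0:Add2,r1:Mul2,r2:81,r3:9,r4:-77
  c12: -  regs: r0:Add2,r1:Mul2,r2:81,r3:9,r4:-77
  c13: -  regs: r0:Add2,r1:Mul2,r2:81,r3:9,r4:-77
  c14: -  regs: r0:Add2,r1:Mul2,r2:81,r3:9,r4:-77
  c15: CDB Mul2=6718464  regs: r0:Add2,r1:6718464,r2:81,r3:9,r4:-77
  c16: -  regs: r0:Add2,r1:6718464,r2:81,r3:9,r4:-77

STATUS = VALUE 6718464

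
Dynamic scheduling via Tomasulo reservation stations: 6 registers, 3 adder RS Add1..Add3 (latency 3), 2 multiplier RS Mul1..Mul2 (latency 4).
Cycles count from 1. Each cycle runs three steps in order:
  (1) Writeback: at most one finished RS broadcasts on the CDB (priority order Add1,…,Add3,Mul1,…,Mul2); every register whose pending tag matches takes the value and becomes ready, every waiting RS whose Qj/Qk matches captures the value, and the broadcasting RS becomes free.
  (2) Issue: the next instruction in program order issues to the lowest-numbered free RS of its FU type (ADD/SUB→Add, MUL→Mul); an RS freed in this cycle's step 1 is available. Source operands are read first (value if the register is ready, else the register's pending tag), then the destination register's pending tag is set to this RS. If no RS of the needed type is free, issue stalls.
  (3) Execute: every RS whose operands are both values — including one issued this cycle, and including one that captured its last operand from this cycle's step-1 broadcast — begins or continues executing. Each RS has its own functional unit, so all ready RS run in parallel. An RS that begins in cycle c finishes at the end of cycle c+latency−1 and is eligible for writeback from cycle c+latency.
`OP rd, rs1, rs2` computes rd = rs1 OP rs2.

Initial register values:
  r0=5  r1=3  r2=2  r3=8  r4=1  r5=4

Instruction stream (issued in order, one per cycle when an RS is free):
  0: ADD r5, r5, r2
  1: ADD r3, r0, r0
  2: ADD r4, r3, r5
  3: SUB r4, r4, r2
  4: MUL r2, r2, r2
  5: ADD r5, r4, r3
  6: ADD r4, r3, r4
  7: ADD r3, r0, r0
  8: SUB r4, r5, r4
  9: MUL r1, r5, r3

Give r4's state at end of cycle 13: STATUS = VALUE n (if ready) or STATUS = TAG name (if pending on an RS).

cycle 1: issue ADD r5<-Add1 // r0:5,r1:3,r2:2,r3:8,r4:1,r5:Add1
cycle 2: issue ADD r3<-Add2 // r0:5,r1:3,r2:2,r3:Add2,r4:1,r5:Add1
cycle 3: issue ADD r4<-Add3 // r0:5,r1:3,r2:2,r3:Add2,r4:Add3,r5:Add1
cycle 4: CDB Add1=6; issue SUB r4<-Add1 // r0:5,r1:3,r2:2,r3:Add2,r4:Add1,r5:6
cycle 5: CDB Add2=10; issue MUL r2<-Mul1 // r0:5,r1:3,r2:Mul1,r3:10,r4:Add1,r5:6
cycle 6: issue ADD r5<-Add2 // r0:5,r1:3,r2:Mul1,r3:10,r4:Add1,r5:Add2
cycle 7: stall // r0:5,r1:3,r2:Mul1,r3:10,r4:Add1,r5:Add2
cycle 8: CDB Add3=16; issue ADD r4<-Add3 // r0:5,r1:3,r2:Mul1,r3:10,r4:Add3,r5:Add2
cycle 9: CDB Mul1=4; stall // r0:5,r1:3,r2:4,r3:10,r4:Add3,r5:Add2
cycle 10: stall // r0:5,r1:3,r2:4,r3:10,r4:Add3,r5:Add2
cycle 11: CDB Add1=14; issue ADD r3<-Add1 // r0:5,r1:3,r2:4,r3:Add1,r4:Add3,r5:Add2
cycle 12: stall // r0:5,r1:3,r2:4,r3:Add1,r4:Add3,r5:Add2
cycle 13: stall // r0:5,r1:3,r2:4,r3:Add1,r4:Add3,r5:Add2

STATUS = TAG Add3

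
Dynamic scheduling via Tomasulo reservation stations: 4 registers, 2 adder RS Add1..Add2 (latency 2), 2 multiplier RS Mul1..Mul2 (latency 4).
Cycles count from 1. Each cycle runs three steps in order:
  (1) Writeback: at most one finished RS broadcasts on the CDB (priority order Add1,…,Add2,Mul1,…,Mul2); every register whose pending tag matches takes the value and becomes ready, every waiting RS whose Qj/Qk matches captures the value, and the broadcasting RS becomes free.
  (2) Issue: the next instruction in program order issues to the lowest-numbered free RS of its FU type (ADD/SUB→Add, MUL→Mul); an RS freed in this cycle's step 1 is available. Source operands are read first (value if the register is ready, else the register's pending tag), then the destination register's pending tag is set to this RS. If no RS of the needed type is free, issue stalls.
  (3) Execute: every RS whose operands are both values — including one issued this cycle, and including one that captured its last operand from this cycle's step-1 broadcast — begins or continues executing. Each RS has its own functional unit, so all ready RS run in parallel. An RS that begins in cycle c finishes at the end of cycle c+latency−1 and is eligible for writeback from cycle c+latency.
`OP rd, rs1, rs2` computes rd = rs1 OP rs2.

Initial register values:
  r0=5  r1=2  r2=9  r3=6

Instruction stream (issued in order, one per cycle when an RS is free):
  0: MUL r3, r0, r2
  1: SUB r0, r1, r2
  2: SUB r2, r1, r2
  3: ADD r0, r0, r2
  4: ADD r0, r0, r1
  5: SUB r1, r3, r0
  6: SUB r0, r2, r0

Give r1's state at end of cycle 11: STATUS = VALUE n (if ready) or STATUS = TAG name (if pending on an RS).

STATUS = VALUE 57

  c1: issue MUL r3<-Mul1  regs: r0:5,r1:2,r2:9,r3:Mul1
  c2: issue SUB r0<-Add1  regs: r0:Add1,r1:2,r2:9,r3:Mul1
  c3: issue SUB r2<-Add2  regs: r0:Add1,r1:2,r2:Add2,r3:Mul1
  c4: CDB Add1=-7; issue ADD r0<-Add1  regs: r0:Add1,r1:2,r2:Add2,r3:Mul1
  c5: CDB Add2=-7; issue ADD r0<-Add2  regs: r0:Add2,r1:2,r2:-7,r3:Mul1
  c6: CDB Mul1=45; stall  regs: r0:Add2,r1:2,r2:-7,r3:45
  c7: CDB Add1=-14; issue SUB r1<-Add1  regs: r0:Add2,r1:Add1,r2:-7,r3:45
  c8: stall  regs: r0:Add2,r1:Add1,r2:-7,r3:45
  c9: CDB Add2=-12; issue SUB r0<-Add2  regs: r0:Add2,r1:Add1,r2:-7,r3:45
  c10: -  regs: r0:Add2,r1:Add1,r2:-7,r3:45
  c11: CDB Add1=57  regs: r0:Add2,r1:57,r2:-7,r3:45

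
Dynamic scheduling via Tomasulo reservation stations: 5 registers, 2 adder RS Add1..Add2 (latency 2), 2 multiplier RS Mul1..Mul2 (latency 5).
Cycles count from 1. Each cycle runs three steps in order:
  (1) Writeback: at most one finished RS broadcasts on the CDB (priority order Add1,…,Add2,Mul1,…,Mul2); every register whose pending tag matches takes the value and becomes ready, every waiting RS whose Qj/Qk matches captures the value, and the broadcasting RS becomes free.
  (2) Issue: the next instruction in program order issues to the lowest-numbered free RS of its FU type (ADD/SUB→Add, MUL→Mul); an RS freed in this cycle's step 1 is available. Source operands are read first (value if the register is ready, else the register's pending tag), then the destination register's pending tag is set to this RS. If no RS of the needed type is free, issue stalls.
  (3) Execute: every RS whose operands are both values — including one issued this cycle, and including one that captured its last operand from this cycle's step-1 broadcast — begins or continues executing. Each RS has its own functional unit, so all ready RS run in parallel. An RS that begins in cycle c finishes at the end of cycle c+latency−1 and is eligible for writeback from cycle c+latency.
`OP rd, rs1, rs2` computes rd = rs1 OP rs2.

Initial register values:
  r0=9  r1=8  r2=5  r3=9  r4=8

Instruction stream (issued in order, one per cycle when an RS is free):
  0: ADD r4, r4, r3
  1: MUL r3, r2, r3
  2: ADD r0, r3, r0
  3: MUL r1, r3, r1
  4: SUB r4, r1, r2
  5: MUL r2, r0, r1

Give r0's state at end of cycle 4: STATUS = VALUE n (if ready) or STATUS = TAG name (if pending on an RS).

STATUS = TAG Add1

  c1: issue ADD r4<-Add1  regs: r0:9,r1:8,r2:5,r3:9,r4:Add1
  c2: issue MUL r3<-Mul1  regs: r0:9,r1:8,r2:5,r3:Mul1,r4:Add1
  c3: CDB Add1=17; issue ADD r0<-Add1  regs: r0:Add1,r1:8,r2:5,r3:Mul1,r4:17
  c4: issue MUL r1<-Mul2  regs: r0:Add1,r1:Mul2,r2:5,r3:Mul1,r4:17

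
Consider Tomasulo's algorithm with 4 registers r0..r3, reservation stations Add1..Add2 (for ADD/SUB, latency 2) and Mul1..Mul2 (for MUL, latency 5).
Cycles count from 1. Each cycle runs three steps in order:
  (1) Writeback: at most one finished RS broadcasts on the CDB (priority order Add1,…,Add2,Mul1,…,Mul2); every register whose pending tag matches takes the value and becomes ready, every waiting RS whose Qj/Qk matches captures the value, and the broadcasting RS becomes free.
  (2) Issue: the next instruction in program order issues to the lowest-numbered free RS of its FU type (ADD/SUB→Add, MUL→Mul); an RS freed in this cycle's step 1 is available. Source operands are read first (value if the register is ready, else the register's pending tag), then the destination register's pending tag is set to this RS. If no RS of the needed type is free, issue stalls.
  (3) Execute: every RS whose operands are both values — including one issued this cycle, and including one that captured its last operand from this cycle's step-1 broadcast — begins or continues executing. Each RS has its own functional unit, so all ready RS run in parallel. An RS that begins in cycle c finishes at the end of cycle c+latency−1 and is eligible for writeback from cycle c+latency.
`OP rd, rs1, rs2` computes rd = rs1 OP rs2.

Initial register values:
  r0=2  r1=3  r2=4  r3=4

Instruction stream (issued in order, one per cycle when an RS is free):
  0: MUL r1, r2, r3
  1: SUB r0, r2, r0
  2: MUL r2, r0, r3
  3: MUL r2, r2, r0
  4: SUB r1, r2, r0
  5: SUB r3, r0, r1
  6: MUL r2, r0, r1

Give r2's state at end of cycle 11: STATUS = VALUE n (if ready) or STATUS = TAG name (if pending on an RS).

STATUS = TAG Mul2

  c1: issue MUL r1<-Mul1  regs: r0:2,r1:Mul1,r2:4,r3:4
  c2: issue SUB r0<-Add1  regs: r0:Add1,r1:Mul1,r2:4,r3:4
  c3: issue MUL r2<-Mul2  regs: r0:Add1,r1:Mul1,r2:Mul2,r3:4
  c4: CDB Add1=2; stall  regs: r0:2,r1:Mul1,r2:Mul2,r3:4
  c5: stall  regs: r0:2,r1:Mul1,r2:Mul2,r3:4
  c6: CDB Mul1=16; issue MUL r2<-Mul1  regs: r0:2,r1:16,r2:Mul1,r3:4
  c7: issue SUB r1<-Add1  regs: r0:2,r1:Add1,r2:Mul1,r3:4
  c8: issue SUB r3<-Add2  regs: r0:2,r1:Add1,r2:Mul1,r3:Add2
  c9: CDB Mul2=8; issue MUL r2<-Mul2  regs: r0:2,r1:Add1,r2:Mul2,r3:Add2
  c10: -  regs: r0:2,r1:Add1,r2:Mul2,r3:Add2
  c11: -  regs: r0:2,r1:Add1,r2:Mul2,r3:Add2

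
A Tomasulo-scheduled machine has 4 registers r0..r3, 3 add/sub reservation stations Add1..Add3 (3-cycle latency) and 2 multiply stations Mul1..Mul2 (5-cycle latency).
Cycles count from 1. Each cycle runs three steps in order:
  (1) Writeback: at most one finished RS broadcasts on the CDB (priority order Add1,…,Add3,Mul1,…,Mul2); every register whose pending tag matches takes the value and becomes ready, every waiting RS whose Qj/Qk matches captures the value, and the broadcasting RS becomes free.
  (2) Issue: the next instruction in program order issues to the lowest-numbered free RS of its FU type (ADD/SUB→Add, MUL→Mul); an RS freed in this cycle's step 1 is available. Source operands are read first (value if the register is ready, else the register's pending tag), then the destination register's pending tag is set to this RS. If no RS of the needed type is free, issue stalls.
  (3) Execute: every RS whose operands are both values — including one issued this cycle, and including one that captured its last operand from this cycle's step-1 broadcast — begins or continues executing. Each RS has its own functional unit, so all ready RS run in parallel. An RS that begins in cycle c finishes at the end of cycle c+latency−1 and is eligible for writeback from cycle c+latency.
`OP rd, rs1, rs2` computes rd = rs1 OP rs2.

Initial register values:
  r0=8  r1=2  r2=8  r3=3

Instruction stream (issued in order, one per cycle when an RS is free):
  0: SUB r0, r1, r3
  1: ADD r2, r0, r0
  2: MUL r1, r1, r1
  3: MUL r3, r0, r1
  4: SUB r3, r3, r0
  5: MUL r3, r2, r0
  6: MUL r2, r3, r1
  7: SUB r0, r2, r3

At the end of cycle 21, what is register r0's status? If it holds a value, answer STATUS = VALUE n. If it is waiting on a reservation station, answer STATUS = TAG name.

  c1: issue SUB r0<-Add1  regs: r0:Add1,r1:2,r2:8,r3:3
  c2: issue ADD r2<-Add2  regs: r0:Add1,r1:2,r2:Add2,r3:3
  c3: issue MUL r1<-Mul1  regs: r0:Add1,r1:Mul1,r2:Add2,r3:3
  c4: CDB Add1=-1; issue MUL r3<-Mul2  regs: r0:-1,r1:Mul1,r2:Add2,r3:Mul2
  c5: issue SUB r3<-Add1  regs: r0:-1,r1:Mul1,r2:Add2,r3:Add1
  c6: stall  regs: r0:-1,r1:Mul1,r2:Add2,r3:Add1
  c7: CDB Add2=-2; stall  regs: r0:-1,r1:Mul1,r2:-2,r3:Add1
  c8: CDB Mul1=4; issue MUL r3<-Mul1  regs: r0:-1,r1:4,r2:-2,r3:Mul1
  c9: stall  regs: r0:-1,r1:4,r2:-2,r3:Mul1
  c10: stall  regs: r0:-1,r1:4,r2:-2,r3:Mul1
  c11: stall  regs: r0:-1,r1:4,r2:-2,r3:Mul1
  c12: stall  regs: r0:-1,r1:4,r2:-2,r3:Mul1
  c13: CDB Mul1=2; issue MUL r2<-Mul1  regs: r0:-1,r1:4,r2:Mul1,r3:2
  c14: CDB Mul2=-4; issue SUB r0<-Add2  regs: r0:Add2,r1:4,r2:Mul1,r3:2
  c15: -  regs: r0:Add2,r1:4,r2:Mul1,r3:2
  c16: -  regs: r0:Add2,r1:4,r2:Mul1,r3:2
  c17: CDB Add1=-3  regs: r0:Add2,r1:4,r2:Mul1,r3:2
  c18: CDB Mul1=8  regs: r0:Add2,r1:4,r2:8,r3:2
  c19: -  regs: r0:Add2,r1:4,r2:8,r3:2
  c20: -  regs: r0:Add2,r1:4,r2:8,r3:2
  c21: CDB Add2=6  regs: r0:6,r1:4,r2:8,r3:2

STATUS = VALUE 6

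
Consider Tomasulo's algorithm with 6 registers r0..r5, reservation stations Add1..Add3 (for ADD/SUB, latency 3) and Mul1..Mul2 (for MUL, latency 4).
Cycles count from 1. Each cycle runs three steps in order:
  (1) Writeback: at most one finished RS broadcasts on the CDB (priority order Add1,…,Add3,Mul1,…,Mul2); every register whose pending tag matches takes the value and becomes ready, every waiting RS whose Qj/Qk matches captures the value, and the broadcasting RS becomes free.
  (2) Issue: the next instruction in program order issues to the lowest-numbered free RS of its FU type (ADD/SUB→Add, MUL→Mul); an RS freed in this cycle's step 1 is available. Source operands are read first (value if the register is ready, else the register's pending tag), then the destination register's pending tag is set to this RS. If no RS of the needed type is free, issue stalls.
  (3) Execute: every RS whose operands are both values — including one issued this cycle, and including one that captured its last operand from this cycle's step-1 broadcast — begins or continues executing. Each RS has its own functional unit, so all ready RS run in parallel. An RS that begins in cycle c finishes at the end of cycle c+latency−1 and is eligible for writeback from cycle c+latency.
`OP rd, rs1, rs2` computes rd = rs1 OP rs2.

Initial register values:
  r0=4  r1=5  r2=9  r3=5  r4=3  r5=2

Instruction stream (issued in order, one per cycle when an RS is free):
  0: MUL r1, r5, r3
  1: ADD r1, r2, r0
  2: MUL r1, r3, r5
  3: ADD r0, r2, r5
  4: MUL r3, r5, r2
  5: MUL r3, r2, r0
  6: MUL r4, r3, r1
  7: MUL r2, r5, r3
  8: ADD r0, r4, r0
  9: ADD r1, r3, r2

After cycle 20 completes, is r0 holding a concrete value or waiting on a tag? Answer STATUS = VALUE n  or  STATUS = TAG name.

c1: issue MUL r1<-Mul1 | r0:4,r1:Mul1,r2:9,r3:5,r4:3,r5:2
c2: issue ADD r1<-Add1 | r0:4,r1:Add1,r2:9,r3:5,r4:3,r5:2
c3: issue MUL r1<-Mul2 | r0:4,r1:Mul2,r2:9,r3:5,r4:3,r5:2
c4: issue ADD r0<-Add2 | r0:Add2,r1:Mul2,r2:9,r3:5,r4:3,r5:2
c5: CDB Add1=13; stall | r0:Add2,r1:Mul2,r2:9,r3:5,r4:3,r5:2
c6: CDB Mul1=10; issue MUL r3<-Mul1 | r0:Add2,r1:Mul2,r2:9,r3:Mul1,r4:3,r5:2
c7: CDB Add2=11; stall | r0:11,r1:Mul2,r2:9,r3:Mul1,r4:3,r5:2
c8: CDB Mul2=10; issue MUL r3<-Mul2 | r0:11,r1:10,r2:9,r3:Mul2,r4:3,r5:2
c9: stall | r0:11,r1:10,r2:9,r3:Mul2,r4:3,r5:2
c10: CDB Mul1=18; issue MUL r4<-Mul1 | r0:11,r1:10,r2:9,r3:Mul2,r4:Mul1,r5:2
c11: stall | r0:11,r1:10,r2:9,r3:Mul2,r4:Mul1,r5:2
c12: CDB Mul2=99; issue MUL r2<-Mul2 | r0:11,r1:10,r2:Mul2,r3:99,r4:Mul1,r5:2
c13: issue ADD r0<-Add1 | r0:Add1,r1:10,r2:Mul2,r3:99,r4:Mul1,r5:2
c14: issue ADD r1<-Add2 | r0:Add1,r1:Add2,r2:Mul2,r3:99,r4:Mul1,r5:2
c15: - | r0:Add1,r1:Add2,r2:Mul2,r3:99,r4:Mul1,r5:2
c16: CDB Mul1=990 | r0:Add1,r1:Add2,r2:Mul2,r3:99,r4:990,r5:2
c17: CDB Mul2=198 | r0:Add1,r1:Add2,r2:198,r3:99,r4:990,r5:2
c18: - | r0:Add1,r1:Add2,r2:198,r3:99,r4:990,r5:2
c19: CDB Add1=1001 | r0:1001,r1:Add2,r2:198,r3:99,r4:990,r5:2
c20: CDB Add2=297 | r0:1001,r1:297,r2:198,r3:99,r4:990,r5:2

STATUS = VALUE 1001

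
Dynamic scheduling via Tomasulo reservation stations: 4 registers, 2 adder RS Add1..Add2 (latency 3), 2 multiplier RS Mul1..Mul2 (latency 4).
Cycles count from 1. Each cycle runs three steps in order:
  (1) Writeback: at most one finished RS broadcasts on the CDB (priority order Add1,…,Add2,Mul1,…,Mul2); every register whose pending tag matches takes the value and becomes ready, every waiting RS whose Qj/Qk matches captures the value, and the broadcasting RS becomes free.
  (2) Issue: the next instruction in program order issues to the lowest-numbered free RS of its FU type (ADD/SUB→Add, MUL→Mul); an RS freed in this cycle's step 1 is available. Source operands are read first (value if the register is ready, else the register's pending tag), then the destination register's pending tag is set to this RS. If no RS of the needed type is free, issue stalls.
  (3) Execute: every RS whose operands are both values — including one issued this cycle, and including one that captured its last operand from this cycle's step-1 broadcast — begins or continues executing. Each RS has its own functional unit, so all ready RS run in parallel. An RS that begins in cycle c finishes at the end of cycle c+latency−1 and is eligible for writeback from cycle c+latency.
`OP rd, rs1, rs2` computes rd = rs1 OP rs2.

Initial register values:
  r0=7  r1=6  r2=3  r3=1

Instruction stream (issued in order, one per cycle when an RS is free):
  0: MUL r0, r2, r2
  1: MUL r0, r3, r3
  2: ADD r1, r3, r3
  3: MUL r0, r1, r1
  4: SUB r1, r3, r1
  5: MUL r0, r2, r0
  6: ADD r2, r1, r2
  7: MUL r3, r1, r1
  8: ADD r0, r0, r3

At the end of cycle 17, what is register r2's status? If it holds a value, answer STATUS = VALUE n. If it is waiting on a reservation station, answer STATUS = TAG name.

  c1: issue MUL r0<-Mul1  regs: r0:Mul1,r1:6,r2:3,r3:1
  c2: issue MUL r0<-Mul2  regs: r0:Mul2,r1:6,r2:3,r3:1
  c3: issue ADD r1<-Add1  regs: r0:Mul2,r1:Add1,r2:3,r3:1
  c4: stall  regs: r0:Mul2,r1:Add1,r2:3,r3:1
  c5: CDB Mul1=9; issue MUL r0<-Mul1  regs: r0:Mul1,r1:Add1,r2:3,r3:1
  c6: CDB Add1=2; issue SUB r1<-Add1  regs: r0:Mul1,r1:Add1,r2:3,r3:1
  c7: CDB Mul2=1; issue MUL r0<-Mul2  regs: r0:Mul2,r1:Add1,r2:3,r3:1
  c8: issue ADD r2<-Add2  regs: r0:Mul2,r1:Add1,r2:Add2,r3:1
  c9: CDB Add1=-1; stall  regs: r0:Mul2,r1:-1,r2:Add2,r3:1
  c10: CDB Mul1=4; issue MUL r3<-Mul1  regs: r0:Mul2,r1:-1,r2:Add2,r3:Mul1
  c11: issue ADD r0<-Add1  regs: r0:Add1,r1:-1,r2:Add2,r3:Mul1
  c12: CDB Add2=2  regs: r0:Add1,r1:-1,r2:2,r3:Mul1
  c13: -  regs: r0:Add1,r1:-1,r2:2,r3:Mul1
  c14: CDB Mul1=1  regs: r0:Add1,r1:-1,r2:2,r3:1
  c15: CDB Mul2=12  regs: r0:Add1,r1:-1,r2:2,r3:1
  c16: -  regs: r0:Add1,r1:-1,r2:2,r3:1
  c17: -  regs: r0:Add1,r1:-1,r2:2,r3:1

STATUS = VALUE 2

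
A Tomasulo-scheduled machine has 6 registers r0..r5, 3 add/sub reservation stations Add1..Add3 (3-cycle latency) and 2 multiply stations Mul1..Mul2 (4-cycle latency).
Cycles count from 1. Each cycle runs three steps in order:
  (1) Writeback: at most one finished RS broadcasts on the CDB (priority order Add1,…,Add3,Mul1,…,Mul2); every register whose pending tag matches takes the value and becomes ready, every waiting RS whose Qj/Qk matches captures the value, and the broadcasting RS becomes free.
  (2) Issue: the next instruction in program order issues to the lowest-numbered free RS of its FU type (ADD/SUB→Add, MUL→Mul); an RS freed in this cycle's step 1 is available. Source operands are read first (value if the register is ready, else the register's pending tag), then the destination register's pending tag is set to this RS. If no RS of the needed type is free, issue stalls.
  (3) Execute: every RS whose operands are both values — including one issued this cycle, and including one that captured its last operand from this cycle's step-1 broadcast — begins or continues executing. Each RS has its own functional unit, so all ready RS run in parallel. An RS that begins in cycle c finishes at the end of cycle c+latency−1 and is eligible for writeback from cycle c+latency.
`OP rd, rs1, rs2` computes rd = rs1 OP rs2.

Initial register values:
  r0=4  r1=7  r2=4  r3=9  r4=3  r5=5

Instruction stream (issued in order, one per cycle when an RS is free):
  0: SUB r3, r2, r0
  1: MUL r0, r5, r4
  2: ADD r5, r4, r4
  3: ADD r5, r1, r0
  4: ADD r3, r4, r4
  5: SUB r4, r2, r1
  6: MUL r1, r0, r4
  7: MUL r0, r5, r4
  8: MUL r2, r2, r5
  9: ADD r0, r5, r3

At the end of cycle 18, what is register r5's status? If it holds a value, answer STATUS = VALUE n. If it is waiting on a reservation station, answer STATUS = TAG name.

  c1: issue SUB r3<-Add1  regs: r0:4,r1:7,r2:4,r3:Add1,r4:3,r5:5
  c2: issue MUL r0<-Mul1  regs: r0:Mul1,r1:7,r2:4,r3:Add1,r4:3,r5:5
  c3: issue ADD r5<-Add2  regs: r0:Mul1,r1:7,r2:4,r3:Add1,r4:3,r5:Add2
  c4: CDB Add1=0; issue ADD r5<-Add1  regs: r0:Mul1,r1:7,r2:4,r3:0,r4:3,r5:Add1
  c5: issue ADD r3<-Add3  regs: r0:Mul1,r1:7,r2:4,r3:Add3,r4:3,r5:Add1
  c6: CDB Add2=6; issue SUB r4<-Add2  regs: r0:Mul1,r1:7,r2:4,r3:Add3,r4:Add2,r5:Add1
  c7: CDB Mul1=15; issue MUL r1<-Mul1  regs: r0:15,r1:Mul1,r2:4,r3:Add3,r4:Add2,r5:Add1
  c8: CDB Add3=6; issue MUL r0<-Mul2  regs: r0:Mul2,r1:Mul1,r2:4,r3:6,r4:Add2,r5:Add1
  c9: CDB Add2=-3; stall  regs: r0:Mul2,r1:Mul1,r2:4,r3:6,r4:-3,r5:Add1
  c10: CDB Add1=22; stall  regs: r0:Mul2,r1:Mul1,r2:4,r3:6,r4:-3,r5:22
  c11: stall  regs: r0:Mul2,r1:Mul1,r2:4,r3:6,r4:-3,r5:22
  c12: stall  regs: r0:Mul2,r1:Mul1,r2:4,r3:6,r4:-3,r5:22
  c13: CDB Mul1=-45; issue MUL r2<-Mul1  regs: r0:Mul2,r1:-45,r2:Mul1,r3:6,r4:-3,r5:22
  c14: CDB Mul2=-66; issue ADD r0<-Add1  regs: r0:Add1,r1:-45,r2:Mul1,r3:6,r4:-3,r5:22
  c15: -  regs: r0:Add1,r1:-45,r2:Mul1,r3:6,r4:-3,r5:22
  c16: -  regs: r0:Add1,r1:-45,r2:Mul1,r3:6,r4:-3,r5:22
  c17: CDB Add1=28  regs: r0:28,r1:-45,r2:Mul1,r3:6,r4:-3,r5:22
  c18: CDB Mul1=88  regs: r0:28,r1:-45,r2:88,r3:6,r4:-3,r5:22

STATUS = VALUE 22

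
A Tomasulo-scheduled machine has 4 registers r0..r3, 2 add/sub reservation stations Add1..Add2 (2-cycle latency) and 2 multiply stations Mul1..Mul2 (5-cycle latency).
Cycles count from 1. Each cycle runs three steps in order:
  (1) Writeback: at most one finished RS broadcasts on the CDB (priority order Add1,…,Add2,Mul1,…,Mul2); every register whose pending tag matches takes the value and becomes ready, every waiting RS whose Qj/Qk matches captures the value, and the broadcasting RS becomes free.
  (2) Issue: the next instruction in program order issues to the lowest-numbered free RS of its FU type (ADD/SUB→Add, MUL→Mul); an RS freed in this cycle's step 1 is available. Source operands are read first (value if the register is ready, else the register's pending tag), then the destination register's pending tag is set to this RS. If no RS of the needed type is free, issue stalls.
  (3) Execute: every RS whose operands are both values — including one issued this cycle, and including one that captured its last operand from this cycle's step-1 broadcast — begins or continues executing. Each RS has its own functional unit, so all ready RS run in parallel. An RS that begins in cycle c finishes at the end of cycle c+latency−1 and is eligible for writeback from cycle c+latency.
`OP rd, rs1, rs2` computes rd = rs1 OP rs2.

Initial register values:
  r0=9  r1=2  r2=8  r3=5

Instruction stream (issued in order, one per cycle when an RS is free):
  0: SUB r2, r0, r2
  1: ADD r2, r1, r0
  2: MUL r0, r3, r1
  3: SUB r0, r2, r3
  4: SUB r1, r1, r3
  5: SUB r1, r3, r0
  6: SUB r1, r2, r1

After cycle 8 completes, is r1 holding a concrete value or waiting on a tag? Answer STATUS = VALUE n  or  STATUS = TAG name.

STATUS = TAG Add2

  c1: issue SUB r2<-Add1  regs: r0:9,r1:2,r2:Add1,r3:5
  c2: issue ADD r2<-Add2  regs: r0:9,r1:2,r2:Add2,r3:5
  c3: CDB Add1=1; issue MUL r0<-Mul1  regs: r0:Mul1,r1:2,r2:Add2,r3:5
  c4: CDB Add2=11; issue SUB r0<-Add1  regs: r0:Add1,r1:2,r2:11,r3:5
  c5: issue SUB r1<-Add2  regs: r0:Add1,r1:Add2,r2:11,r3:5
  c6: CDB Add1=6; issue SUB r1<-Add1  regs: r0:6,r1:Add1,r2:11,r3:5
  c7: CDB Add2=-3; issue SUB r1<-Add2  regs: r0:6,r1:Add2,r2:11,r3:5
  c8: CDB Add1=-1  regs: r0:6,r1:Add2,r2:11,r3:5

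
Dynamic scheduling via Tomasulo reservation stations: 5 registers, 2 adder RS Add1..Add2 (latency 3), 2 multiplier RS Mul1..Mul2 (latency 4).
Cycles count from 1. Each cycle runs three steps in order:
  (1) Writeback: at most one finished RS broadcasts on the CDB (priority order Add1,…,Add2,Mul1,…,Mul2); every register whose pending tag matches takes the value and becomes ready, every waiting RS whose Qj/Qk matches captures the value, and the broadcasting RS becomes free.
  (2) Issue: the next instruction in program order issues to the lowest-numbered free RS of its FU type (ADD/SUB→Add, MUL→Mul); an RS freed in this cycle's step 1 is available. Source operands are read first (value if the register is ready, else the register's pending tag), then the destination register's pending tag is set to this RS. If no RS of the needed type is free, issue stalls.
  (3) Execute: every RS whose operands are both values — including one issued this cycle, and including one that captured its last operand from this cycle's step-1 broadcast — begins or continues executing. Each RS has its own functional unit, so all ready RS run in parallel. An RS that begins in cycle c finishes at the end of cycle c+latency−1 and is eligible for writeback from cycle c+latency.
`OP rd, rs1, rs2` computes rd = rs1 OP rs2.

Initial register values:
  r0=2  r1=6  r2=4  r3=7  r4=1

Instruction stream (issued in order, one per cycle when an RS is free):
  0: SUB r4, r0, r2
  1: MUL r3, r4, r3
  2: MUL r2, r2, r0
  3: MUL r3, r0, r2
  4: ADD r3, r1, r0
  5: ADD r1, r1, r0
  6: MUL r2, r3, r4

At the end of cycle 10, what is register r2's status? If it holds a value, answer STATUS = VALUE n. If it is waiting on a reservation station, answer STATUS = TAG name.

STATUS = TAG Mul1

cycle 1: issue SUB r4<-Add1 // r0:2,r1:6,r2:4,r3:7,r4:Add1
cycle 2: issue MUL r3<-Mul1 // r0:2,r1:6,r2:4,r3:Mul1,r4:Add1
cycle 3: issue MUL r2<-Mul2 // r0:2,r1:6,r2:Mul2,r3:Mul1,r4:Add1
cycle 4: CDB Add1=-2; stall // r0:2,r1:6,r2:Mul2,r3:Mul1,r4:-2
cycle 5: stall // r0:2,r1:6,r2:Mul2,r3:Mul1,r4:-2
cycle 6: stall // r0:2,r1:6,r2:Mul2,r3:Mul1,r4:-2
cycle 7: CDB Mul2=8; issue MUL r3<-Mul2 // r0:2,r1:6,r2:8,r3:Mul2,r4:-2
cycle 8: CDB Mul1=-14; issue ADD r3<-Add1 // r0:2,r1:6,r2:8,r3:Add1,r4:-2
cycle 9: issue ADD r1<-Add2 // r0:2,r1:Add2,r2:8,r3:Add1,r4:-2
cycle 10: issue MUL r2<-Mul1 // r0:2,r1:Add2,r2:Mul1,r3:Add1,r4:-2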